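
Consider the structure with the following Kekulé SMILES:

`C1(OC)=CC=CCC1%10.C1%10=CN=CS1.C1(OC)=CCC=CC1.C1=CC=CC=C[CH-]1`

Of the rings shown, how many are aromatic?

1

The SMILES encodes a six-membered carbon ring with two conjugated C=C double bonds and two sp³ carbons; a five-membered ring with a sulfur at position 1 and a nitrogen at position 3 (in a C=N bond), with two double bonds; a six-membered carbon ring with two isolated C=C double bonds and two sp³ carbons; a seven-membered all-carbon ring bearing a negative charge on one carbon, with three C=C double bonds.
The 6-membered ring has two sp³ carbons, so it is not fully conjugated — not aromatic (1,3-cyclohexadiene).
The 5-membered ring with one sulfur and one =N– is planar and fully conjugated; 2 ring double bonds (4 π electrons) plus a heteroatom lone pair (2) give 6 π electrons. Since 6 = 4n+2 (n=1), it is aromatic (thiazole).
The second 6-membered ring has two sp³ carbons, so it is not fully conjugated — not aromatic (1,4-cyclohexadiene).
The 7-membered ring has only sp² ring atoms; a planar conformation would have a fully conjugated π system of 8 electrons. But 8 = 4(2), which is 4n not 4n+2, so it is not aromatic (cycloheptatrienyl anion).
1 of the 4 rings is aromatic. Total: 1.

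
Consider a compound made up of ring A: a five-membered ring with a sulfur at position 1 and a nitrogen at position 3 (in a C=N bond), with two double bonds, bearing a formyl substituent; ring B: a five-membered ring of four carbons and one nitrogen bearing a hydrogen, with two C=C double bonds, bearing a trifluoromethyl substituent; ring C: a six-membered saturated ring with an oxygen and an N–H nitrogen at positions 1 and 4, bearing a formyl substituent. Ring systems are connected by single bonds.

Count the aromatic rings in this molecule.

2

Ring A has a continuous p-orbital overlap around the ring; 2 ring double bonds (4 π electrons) plus a heteroatom lone pair (2) give 6 π electrons. That satisfies 4n+2 with n=1, so ring A is aromatic (thiazole).
Ring B is fully conjugated (every ring atom contributes a p orbital); 2 ring double bonds (4 π electrons) plus a heteroatom lone pair (2) give 6 π electrons. Since 6 = 4n+2 (n=1), ring B is aromatic (pyrrole).
Ring C has only sp³ atoms, so it is not fully conjugated — not aromatic (morpholine).
Aromatic: A, B. Total: 2.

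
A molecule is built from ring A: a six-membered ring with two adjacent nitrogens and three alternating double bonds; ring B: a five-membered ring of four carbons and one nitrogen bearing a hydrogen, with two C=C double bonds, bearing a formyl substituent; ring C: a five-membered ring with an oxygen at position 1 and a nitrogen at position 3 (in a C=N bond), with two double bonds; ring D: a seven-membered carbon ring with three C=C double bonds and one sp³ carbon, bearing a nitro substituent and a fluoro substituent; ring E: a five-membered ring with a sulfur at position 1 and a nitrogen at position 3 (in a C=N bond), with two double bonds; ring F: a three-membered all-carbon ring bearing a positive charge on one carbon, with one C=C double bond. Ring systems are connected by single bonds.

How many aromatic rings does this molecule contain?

5

Ring A is planar and fully conjugated; 3 ring double bonds give 6 π electrons. Since 6 = 4n+2 (n=1), ring A is aromatic (pyridazine).
Ring B has a continuous p-orbital overlap around the ring; 2 ring double bonds (4 π electrons) plus a heteroatom lone pair (2) give 6 π electrons. 6 = 4(1)+2, so ring B is aromatic (pyrrole).
Ring C is planar and fully conjugated; 2 ring double bonds (4 π electrons) plus a heteroatom lone pair (2) give 6 π electrons. Since 6 = 4n+2 (n=1), ring C is aromatic (oxazole).
Ring D has one sp³ carbon, so it is not fully conjugated — not aromatic (cycloheptatriene).
Ring E is planar and fully conjugated; 2 ring double bonds (4 π electrons) plus a heteroatom lone pair (2) give 6 π electrons. 6 = 4(1)+2, so ring E is aromatic (thiazole).
Ring F is planar and fully conjugated; 1 ring double bond (2 π electrons) plus the carbocation's empty p orbital (0, but keeps the ring conjugated) give 2 π electrons. That satisfies 4n+2 with n=0, so ring F is aromatic (cyclopropenyl cation).
Aromatic: A, B, C, E, F. Total: 5.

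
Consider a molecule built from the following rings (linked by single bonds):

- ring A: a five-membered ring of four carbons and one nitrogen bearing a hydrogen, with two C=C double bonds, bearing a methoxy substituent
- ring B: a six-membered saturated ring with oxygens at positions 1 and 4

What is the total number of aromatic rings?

Ring A is fully conjugated (every ring atom contributes a p orbital); 2 ring double bonds (4 π electrons) plus a heteroatom lone pair (2) give 6 π electrons. 6 = 4(1)+2, so ring A is aromatic (pyrrole).
Ring B has only sp³ atoms, so it is not fully conjugated — not aromatic (1,4-dioxane).
Aromatic: A. Total: 1.

1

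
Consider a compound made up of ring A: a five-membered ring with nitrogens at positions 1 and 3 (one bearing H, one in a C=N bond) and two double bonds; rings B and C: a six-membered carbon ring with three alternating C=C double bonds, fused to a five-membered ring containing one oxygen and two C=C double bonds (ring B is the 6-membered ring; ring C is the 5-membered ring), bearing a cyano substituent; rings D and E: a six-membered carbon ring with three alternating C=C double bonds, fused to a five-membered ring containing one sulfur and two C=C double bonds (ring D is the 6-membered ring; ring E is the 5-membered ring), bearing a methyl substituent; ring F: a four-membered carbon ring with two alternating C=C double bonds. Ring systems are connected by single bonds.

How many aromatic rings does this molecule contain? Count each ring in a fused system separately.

5

Ring A is fully conjugated (every ring atom contributes a p orbital); 2 ring double bonds (4 π electrons) plus a heteroatom lone pair (2) give 6 π electrons. Since 6 = 4n+2 (n=1), ring A is aromatic (imidazole).
Rings B and C form a fused bicyclic system (with one oxygen) with 9 sp² atoms and 10 π electrons from ring double bonds plus a heteroatom lone pair. 10 = 4(2)+2, so the system is aromatic and both rings count as aromatic (benzofuran).
Rings D and E form a fused bicyclic system (with one sulfur) with 9 sp² atoms and 10 π electrons from ring double bonds plus a heteroatom lone pair. 10 = 4(2)+2, so the system is aromatic and both rings count as aromatic (benzothiophene).
Ring F has only sp² ring atoms; a planar conformation would have a fully conjugated π system of 4 electrons. But 4 = 4(1), which is 4n not 4n+2, so ring F is not aromatic (cyclobutadiene) — cyclobutadiene is antiaromatic and distorts to a rectangle.
Aromatic: A, B, C, D, E. Total: 5.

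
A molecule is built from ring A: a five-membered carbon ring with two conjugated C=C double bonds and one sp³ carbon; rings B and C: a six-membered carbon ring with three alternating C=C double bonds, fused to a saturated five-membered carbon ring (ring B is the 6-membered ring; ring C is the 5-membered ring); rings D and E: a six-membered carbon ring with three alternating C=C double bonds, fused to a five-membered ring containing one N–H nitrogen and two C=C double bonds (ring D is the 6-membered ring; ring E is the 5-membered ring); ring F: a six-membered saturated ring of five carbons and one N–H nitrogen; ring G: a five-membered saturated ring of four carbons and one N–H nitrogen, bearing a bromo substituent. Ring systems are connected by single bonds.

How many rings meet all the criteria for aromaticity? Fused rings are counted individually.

Ring A has one sp³ carbon, so it is not fully conjugated — not aromatic (cyclopentadiene).
Ring B has a continuous p-orbital overlap around the ring; 3 ring double bonds give 6 π electrons. That satisfies 4n+2 with n=1, so ring B is aromatic (benzene ring).
Ring C has three sp³ carbons, so it is not fully conjugated — not aromatic (cyclopentane ring).
Rings D and E form a fused bicyclic system (with one N–H) with 9 sp² atoms and 10 π electrons from ring double bonds plus a heteroatom lone pair. 10 = 4(2)+2, so the system is aromatic and both rings count as aromatic (indole).
Ring F has only sp³ atoms, so it is not fully conjugated — not aromatic (piperidine).
Ring G has only sp³ atoms, so it is not fully conjugated — not aromatic (pyrrolidine).
Aromatic: B, D, E. Total: 3.

3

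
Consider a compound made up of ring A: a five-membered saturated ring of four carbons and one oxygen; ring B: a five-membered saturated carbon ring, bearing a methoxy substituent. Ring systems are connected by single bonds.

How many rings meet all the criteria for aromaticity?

Ring A has only sp³ atoms, so it is not fully conjugated — not aromatic (tetrahydrofuran).
Ring B has only sp³ atoms, so it is not fully conjugated — not aromatic (cyclopentane).
No ring is aromatic. Total: 0.

0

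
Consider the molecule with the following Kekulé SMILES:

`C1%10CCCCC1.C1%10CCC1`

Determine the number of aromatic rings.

The SMILES encodes a six-membered saturated carbon ring; a four-membered saturated carbon ring.
The 6-membered ring has only sp³ atoms, so it is not fully conjugated — not aromatic (cyclohexane).
The 4-membered ring has only sp³ atoms, so it is not fully conjugated — not aromatic (cyclobutane).
None of the rings are aromatic. Total: 0.

0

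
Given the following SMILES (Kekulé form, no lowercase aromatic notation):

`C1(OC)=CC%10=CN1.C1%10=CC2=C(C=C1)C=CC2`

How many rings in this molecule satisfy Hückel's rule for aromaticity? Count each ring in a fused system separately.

The SMILES encodes a five-membered ring of four carbons and one nitrogen bearing a hydrogen, with two C=C double bonds; a six-membered carbon ring with three alternating C=C double bonds, fused to a five-membered carbon ring containing one C=C double bond and one sp³ carbon.
The 5-membered ring with one N–H is fully conjugated (every ring atom contributes a p orbital); 2 ring double bonds (4 π electrons) plus a heteroatom lone pair (2) give 6 π electrons. That satisfies 4n+2 with n=1, so it is aromatic (pyrrole).
The 6-membered ring is planar and fully conjugated; 3 ring double bonds give 6 π electrons. 6 = 4(1)+2, so it is aromatic (benzene ring).
The 5-membered ring has one sp³ carbon, so it is not fully conjugated — not aromatic (cyclopentene ring).
2 of the 3 rings are aromatic. Total: 2.

2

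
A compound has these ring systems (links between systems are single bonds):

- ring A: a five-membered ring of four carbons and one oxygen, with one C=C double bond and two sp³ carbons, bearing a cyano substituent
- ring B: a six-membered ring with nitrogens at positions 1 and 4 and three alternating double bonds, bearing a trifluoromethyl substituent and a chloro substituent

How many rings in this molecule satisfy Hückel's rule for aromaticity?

Ring A has two sp³ carbons, so it is not fully conjugated — not aromatic (2,3-dihydrofuran).
Ring B is planar and fully conjugated; 3 ring double bonds give 6 π electrons. 6 = 4(1)+2, so ring B is aromatic (pyrazine).
Aromatic: B. Total: 1.

1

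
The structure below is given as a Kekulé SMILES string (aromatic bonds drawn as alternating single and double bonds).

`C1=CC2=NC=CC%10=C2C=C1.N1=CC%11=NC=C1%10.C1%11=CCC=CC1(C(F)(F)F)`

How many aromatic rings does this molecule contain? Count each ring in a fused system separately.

The SMILES encodes two fused six-membered rings, each with three alternating double bonds; one ring is all carbon and the other has one ring nitrogen; a six-membered ring with nitrogens at positions 1 and 4 and three alternating double bonds; a six-membered carbon ring with two isolated C=C double bonds and two sp³ carbons.
The fused 6/6-membered bicyclic (with one nitrogen) is a single π system with 10 sp² atoms and 10 π electrons from ring double bonds. 10 = 4(2)+2, so the system is aromatic and both rings count as aromatic (quinoline).
The 6-membered ring with two nitrogens (1,4) has a continuous p-orbital overlap around the ring; 3 ring double bonds give 6 π electrons. 6 = 4(1)+2, so it is aromatic (pyrazine).
The 6-membered ring has two sp³ carbons, so it is not fully conjugated — not aromatic (1,4-cyclohexadiene).
3 of the 4 rings are aromatic. Total: 3.

3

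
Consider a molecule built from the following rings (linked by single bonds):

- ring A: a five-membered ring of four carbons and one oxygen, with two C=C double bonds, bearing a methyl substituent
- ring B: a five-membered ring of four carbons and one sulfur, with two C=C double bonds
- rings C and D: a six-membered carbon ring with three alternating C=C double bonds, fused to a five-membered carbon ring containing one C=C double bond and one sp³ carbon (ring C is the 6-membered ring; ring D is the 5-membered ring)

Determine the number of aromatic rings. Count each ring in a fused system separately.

Ring A has a continuous p-orbital overlap around the ring; 2 ring double bonds (4 π electrons) plus a heteroatom lone pair (2) give 6 π electrons. That satisfies 4n+2 with n=1, so ring A is aromatic (furan).
Ring B is planar and fully conjugated; 2 ring double bonds (4 π electrons) plus a heteroatom lone pair (2) give 6 π electrons. Since 6 = 4n+2 (n=1), ring B is aromatic (thiophene).
Ring C is fully conjugated (every ring atom contributes a p orbital); 3 ring double bonds give 6 π electrons. Since 6 = 4n+2 (n=1), ring C is aromatic (benzene ring).
Ring D has one sp³ carbon, so it is not fully conjugated — not aromatic (cyclopentene ring).
Aromatic: A, B, C. Total: 3.

3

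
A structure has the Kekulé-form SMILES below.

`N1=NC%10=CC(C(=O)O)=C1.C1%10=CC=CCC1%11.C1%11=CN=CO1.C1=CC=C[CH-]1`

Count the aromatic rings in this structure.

The SMILES encodes a six-membered ring with two adjacent nitrogens and three alternating double bonds; a six-membered carbon ring with two conjugated C=C double bonds and two sp³ carbons; a five-membered ring with an oxygen at position 1 and a nitrogen at position 3 (in a C=N bond), with two double bonds; a five-membered all-carbon ring bearing a negative charge on one carbon, with two C=C double bonds.
The 6-membered ring with two nitrogens (1,2) is planar and fully conjugated; 3 ring double bonds give 6 π electrons. 6 = 4(1)+2, so it is aromatic (pyridazine).
The 6-membered ring has two sp³ carbons, so it is not fully conjugated — not aromatic (1,3-cyclohexadiene).
The 5-membered ring with one oxygen and one =N– is planar and fully conjugated; 2 ring double bonds (4 π electrons) plus a heteroatom lone pair (2) give 6 π electrons. That satisfies 4n+2 with n=1, so it is aromatic (oxazole).
The 5-membered ring has a continuous p-orbital overlap around the ring; 2 ring double bonds (4 π electrons) plus the carbanion lone pair (2) give 6 π electrons. 6 = 4(1)+2, so it is aromatic (cyclopentadienyl anion).
3 of the 4 rings are aromatic. Total: 3.

3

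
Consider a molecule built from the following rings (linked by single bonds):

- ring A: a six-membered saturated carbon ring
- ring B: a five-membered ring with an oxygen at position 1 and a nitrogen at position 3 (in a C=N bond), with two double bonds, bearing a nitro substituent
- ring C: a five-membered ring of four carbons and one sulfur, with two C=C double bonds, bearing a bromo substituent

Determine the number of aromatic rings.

Ring A has only sp³ atoms, so it is not fully conjugated — not aromatic (cyclohexane).
Ring B is planar and fully conjugated; 2 ring double bonds (4 π electrons) plus a heteroatom lone pair (2) give 6 π electrons. That satisfies 4n+2 with n=1, so ring B is aromatic (oxazole).
Ring C is fully conjugated (every ring atom contributes a p orbital); 2 ring double bonds (4 π electrons) plus a heteroatom lone pair (2) give 6 π electrons. That satisfies 4n+2 with n=1, so ring C is aromatic (thiophene).
Aromatic: B, C. Total: 2.

2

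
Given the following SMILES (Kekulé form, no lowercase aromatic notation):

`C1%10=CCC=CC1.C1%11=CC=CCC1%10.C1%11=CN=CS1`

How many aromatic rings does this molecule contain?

1

The SMILES encodes a six-membered carbon ring with two isolated C=C double bonds and two sp³ carbons; a six-membered carbon ring with two conjugated C=C double bonds and two sp³ carbons; a five-membered ring with a sulfur at position 1 and a nitrogen at position 3 (in a C=N bond), with two double bonds.
The 6-membered ring has two sp³ carbons, so it is not fully conjugated — not aromatic (1,4-cyclohexadiene).
The second 6-membered ring has two sp³ carbons, so it is not fully conjugated — not aromatic (1,3-cyclohexadiene).
The 5-membered ring with one sulfur and one =N– has a continuous p-orbital overlap around the ring; 2 ring double bonds (4 π electrons) plus a heteroatom lone pair (2) give 6 π electrons. 6 = 4(1)+2, so it is aromatic (thiazole).
1 of the 3 rings is aromatic. Total: 1.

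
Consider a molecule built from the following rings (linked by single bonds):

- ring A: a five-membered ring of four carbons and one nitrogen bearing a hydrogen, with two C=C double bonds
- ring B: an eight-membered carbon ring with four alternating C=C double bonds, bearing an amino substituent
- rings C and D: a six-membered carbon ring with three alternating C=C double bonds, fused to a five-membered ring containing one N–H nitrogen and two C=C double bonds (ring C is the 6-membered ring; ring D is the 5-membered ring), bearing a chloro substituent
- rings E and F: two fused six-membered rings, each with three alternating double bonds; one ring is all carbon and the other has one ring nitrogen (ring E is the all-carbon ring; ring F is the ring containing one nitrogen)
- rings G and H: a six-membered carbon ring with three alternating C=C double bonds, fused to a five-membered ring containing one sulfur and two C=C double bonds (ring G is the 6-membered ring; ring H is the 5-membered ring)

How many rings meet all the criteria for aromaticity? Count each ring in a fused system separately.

Ring A is fully conjugated (every ring atom contributes a p orbital); 2 ring double bonds (4 π electrons) plus a heteroatom lone pair (2) give 6 π electrons. Since 6 = 4n+2 (n=1), ring A is aromatic (pyrrole).
Ring B has only sp² ring atoms; a planar conformation would have a fully conjugated π system of 8 electrons. But 8 = 4(2), which is 4n not 4n+2, so ring B is not aromatic (cyclooctatetraene) — cyclooctatetraene distorts into a non-planar tub to avoid antiaromaticity.
Rings C and D form a fused bicyclic system (with one N–H) with 9 sp² atoms and 10 π electrons from ring double bonds plus a heteroatom lone pair. 10 = 4(2)+2, so the system is aromatic and both rings count as aromatic (indole).
Rings E and F form a fused bicyclic system (with one nitrogen) with 10 sp² atoms and 10 π electrons from ring double bonds. 10 = 4(2)+2, so the system is aromatic and both rings count as aromatic (quinoline).
Rings G and H form a fused bicyclic system (with one sulfur) with 9 sp² atoms and 10 π electrons from ring double bonds plus a heteroatom lone pair. 10 = 4(2)+2, so the system is aromatic and both rings count as aromatic (benzothiophene).
Aromatic: A, C, D, E, F, G, H. Total: 7.

7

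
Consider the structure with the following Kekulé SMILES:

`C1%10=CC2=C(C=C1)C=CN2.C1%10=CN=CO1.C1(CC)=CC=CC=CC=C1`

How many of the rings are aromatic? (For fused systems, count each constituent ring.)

The SMILES encodes a six-membered carbon ring with three alternating C=C double bonds, fused to a five-membered ring containing one N–H nitrogen and two C=C double bonds; a five-membered ring with an oxygen at position 1 and a nitrogen at position 3 (in a C=N bond), with two double bonds; an eight-membered carbon ring with four alternating C=C double bonds.
The fused 6/5-membered bicyclic (with one N–H) is a single π system with 9 sp² atoms and 10 π electrons from ring double bonds plus a heteroatom lone pair. 10 = 4(2)+2, so the system is aromatic and both rings count as aromatic (indole).
The 5-membered ring with one oxygen and one =N– is fully conjugated (every ring atom contributes a p orbital); 2 ring double bonds (4 π electrons) plus a heteroatom lone pair (2) give 6 π electrons. Since 6 = 4n+2 (n=1), it is aromatic (oxazole).
The 8-membered ring has only sp² ring atoms; a planar conformation would have a fully conjugated π system of 8 electrons. But 8 = 4(2), which is 4n not 4n+2, so it is not aromatic (cyclooctatetraene) — cyclooctatetraene distorts into a non-planar tub to avoid antiaromaticity.
3 of the 4 rings are aromatic. Total: 3.

3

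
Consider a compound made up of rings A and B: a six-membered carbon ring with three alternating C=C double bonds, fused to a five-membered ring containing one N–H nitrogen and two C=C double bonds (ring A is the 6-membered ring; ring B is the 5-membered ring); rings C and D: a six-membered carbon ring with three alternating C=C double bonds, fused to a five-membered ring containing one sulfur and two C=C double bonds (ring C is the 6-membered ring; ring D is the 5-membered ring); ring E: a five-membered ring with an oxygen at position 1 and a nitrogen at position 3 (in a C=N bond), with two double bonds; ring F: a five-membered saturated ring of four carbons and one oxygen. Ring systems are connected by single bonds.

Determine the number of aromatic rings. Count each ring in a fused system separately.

Rings A and B form a fused bicyclic system (with one N–H) with 9 sp² atoms and 10 π electrons from ring double bonds plus a heteroatom lone pair. 10 = 4(2)+2, so the system is aromatic and both rings count as aromatic (indole).
Rings C and D form a fused bicyclic system (with one sulfur) with 9 sp² atoms and 10 π electrons from ring double bonds plus a heteroatom lone pair. 10 = 4(2)+2, so the system is aromatic and both rings count as aromatic (benzothiophene).
Ring E has a continuous p-orbital overlap around the ring; 2 ring double bonds (4 π electrons) plus a heteroatom lone pair (2) give 6 π electrons. That satisfies 4n+2 with n=1, so ring E is aromatic (oxazole).
Ring F has only sp³ atoms, so it is not fully conjugated — not aromatic (tetrahydrofuran).
Aromatic: A, B, C, D, E. Total: 5.

5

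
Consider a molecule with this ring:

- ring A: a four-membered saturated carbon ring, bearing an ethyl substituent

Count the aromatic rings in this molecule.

Ring A has only sp³ atoms, so it is not fully conjugated — not aromatic (cyclobutane).

0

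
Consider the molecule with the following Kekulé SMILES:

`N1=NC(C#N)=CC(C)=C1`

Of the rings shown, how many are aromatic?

1

The SMILES encodes a six-membered ring with two adjacent nitrogens and three alternating double bonds.
The 6-membered ring with two nitrogens (1,2) is fully conjugated (every ring atom contributes a p orbital); 3 ring double bonds give 6 π electrons. Since 6 = 4n+2 (n=1), it is aromatic (pyridazine).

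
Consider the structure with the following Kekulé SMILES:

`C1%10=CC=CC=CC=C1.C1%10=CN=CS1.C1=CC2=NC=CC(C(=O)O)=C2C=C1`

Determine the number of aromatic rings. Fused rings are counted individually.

The SMILES encodes an eight-membered carbon ring with four alternating C=C double bonds; a five-membered ring with a sulfur at position 1 and a nitrogen at position 3 (in a C=N bond), with two double bonds; two fused six-membered rings, each with three alternating double bonds; one ring is all carbon and the other has one ring nitrogen.
The 8-membered ring has only sp² ring atoms; a planar conformation would have a fully conjugated π system of 8 electrons. But 8 = 4(2), which is 4n not 4n+2, so it is not aromatic (cyclooctatetraene) — cyclooctatetraene distorts into a non-planar tub to avoid antiaromaticity.
The 5-membered ring with one sulfur and one =N– is fully conjugated (every ring atom contributes a p orbital); 2 ring double bonds (4 π electrons) plus a heteroatom lone pair (2) give 6 π electrons. 6 = 4(1)+2, so it is aromatic (thiazole).
The fused 6/6-membered bicyclic (with one nitrogen) is a single π system with 10 sp² atoms and 10 π electrons from ring double bonds. 10 = 4(2)+2, so the system is aromatic and both rings count as aromatic (quinoline).
3 of the 4 rings are aromatic. Total: 3.

3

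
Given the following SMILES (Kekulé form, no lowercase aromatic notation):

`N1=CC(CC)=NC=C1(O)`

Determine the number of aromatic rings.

The SMILES encodes a six-membered ring with nitrogens at positions 1 and 4 and three alternating double bonds.
The 6-membered ring with two nitrogens (1,4) is planar and fully conjugated; 3 ring double bonds give 6 π electrons. 6 = 4(1)+2, so it is aromatic (pyrazine).

1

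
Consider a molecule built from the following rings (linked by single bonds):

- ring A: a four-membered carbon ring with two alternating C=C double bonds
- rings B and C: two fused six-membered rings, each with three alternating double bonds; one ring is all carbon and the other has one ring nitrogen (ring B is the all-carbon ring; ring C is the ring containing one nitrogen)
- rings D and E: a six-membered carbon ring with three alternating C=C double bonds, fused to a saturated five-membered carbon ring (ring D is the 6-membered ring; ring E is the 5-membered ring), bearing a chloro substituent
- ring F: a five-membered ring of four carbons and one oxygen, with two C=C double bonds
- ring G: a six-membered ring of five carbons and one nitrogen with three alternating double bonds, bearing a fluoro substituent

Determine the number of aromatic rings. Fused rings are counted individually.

Ring A has only sp² ring atoms; a planar conformation would have a fully conjugated π system of 4 electrons. But 4 = 4(1), which is 4n not 4n+2, so ring A is not aromatic (cyclobutadiene) — cyclobutadiene is antiaromatic and distorts to a rectangle.
Rings B and C form a fused bicyclic system (with one nitrogen) with 10 sp² atoms and 10 π electrons from ring double bonds. 10 = 4(2)+2, so the system is aromatic and both rings count as aromatic (quinoline).
Ring D has a continuous p-orbital overlap around the ring; 3 ring double bonds give 6 π electrons. That satisfies 4n+2 with n=1, so ring D is aromatic (benzene ring).
Ring E has three sp³ carbons, so it is not fully conjugated — not aromatic (cyclopentane ring).
Ring F is fully conjugated (every ring atom contributes a p orbital); 2 ring double bonds (4 π electrons) plus a heteroatom lone pair (2) give 6 π electrons. 6 = 4(1)+2, so ring F is aromatic (furan).
Ring G is fully conjugated (every ring atom contributes a p orbital); 3 ring double bonds give 6 π electrons. 6 = 4(1)+2, so ring G is aromatic (pyridine).
Aromatic: B, C, D, F, G. Total: 5.

5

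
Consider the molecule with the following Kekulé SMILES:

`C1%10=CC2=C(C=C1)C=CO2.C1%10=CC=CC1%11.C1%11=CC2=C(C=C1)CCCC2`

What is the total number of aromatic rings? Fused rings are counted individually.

The SMILES encodes a six-membered carbon ring with three alternating C=C double bonds, fused to a five-membered ring containing one oxygen and two C=C double bonds; a five-membered carbon ring with two conjugated C=C double bonds and one sp³ carbon; a six-membered carbon ring with three alternating C=C double bonds, fused to a saturated six-membered carbon ring.
The fused 6/5-membered bicyclic (with one oxygen) is a single π system with 9 sp² atoms and 10 π electrons from ring double bonds plus a heteroatom lone pair. 10 = 4(2)+2, so the system is aromatic and both rings count as aromatic (benzofuran).
The 5-membered ring has one sp³ carbon, so it is not fully conjugated — not aromatic (cyclopentadiene).
The 6-membered ring is planar and fully conjugated; 3 ring double bonds give 6 π electrons. That satisfies 4n+2 with n=1, so it is aromatic (benzene ring).
The second 6-membered ring has four sp³ carbons, so it is not fully conjugated — not aromatic (cyclohexane ring).
3 of the 5 rings are aromatic. Total: 3.

3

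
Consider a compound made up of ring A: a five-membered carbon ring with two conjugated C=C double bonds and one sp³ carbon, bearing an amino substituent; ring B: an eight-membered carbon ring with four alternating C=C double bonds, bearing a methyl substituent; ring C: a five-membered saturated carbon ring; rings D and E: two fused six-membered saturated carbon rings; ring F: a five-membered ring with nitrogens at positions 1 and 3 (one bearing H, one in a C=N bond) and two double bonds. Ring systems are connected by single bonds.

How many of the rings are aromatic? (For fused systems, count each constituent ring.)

Ring A has one sp³ carbon, so it is not fully conjugated — not aromatic (cyclopentadiene).
Ring B has only sp² ring atoms; a planar conformation would have a fully conjugated π system of 8 electrons. But 8 = 4(2), which is 4n not 4n+2, so ring B is not aromatic (cyclooctatetraene) — cyclooctatetraene distorts into a non-planar tub to avoid antiaromaticity.
Ring C has only sp³ atoms, so it is not fully conjugated — not aromatic (cyclopentane).
Ring D has only sp³ atoms, so it is not fully conjugated — not aromatic (cyclohexane ring).
Ring E has only sp³ atoms, so it is not fully conjugated — not aromatic (cyclohexane ring).
Ring F is fully conjugated (every ring atom contributes a p orbital); 2 ring double bonds (4 π electrons) plus a heteroatom lone pair (2) give 6 π electrons. Since 6 = 4n+2 (n=1), ring F is aromatic (imidazole).
Aromatic: F. Total: 1.

1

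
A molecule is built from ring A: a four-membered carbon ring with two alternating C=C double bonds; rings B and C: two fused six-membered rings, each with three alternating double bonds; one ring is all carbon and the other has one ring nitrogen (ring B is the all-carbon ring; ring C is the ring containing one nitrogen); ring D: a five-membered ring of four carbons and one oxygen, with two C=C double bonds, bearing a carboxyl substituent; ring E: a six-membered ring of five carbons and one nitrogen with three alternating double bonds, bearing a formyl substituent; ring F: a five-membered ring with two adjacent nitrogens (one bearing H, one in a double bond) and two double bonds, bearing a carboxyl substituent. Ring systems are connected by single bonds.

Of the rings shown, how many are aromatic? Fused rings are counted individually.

Ring A has only sp² ring atoms; a planar conformation would have a fully conjugated π system of 4 electrons. But 4 = 4(1), which is 4n not 4n+2, so ring A is not aromatic (cyclobutadiene) — cyclobutadiene is antiaromatic and distorts to a rectangle.
Rings B and C form a fused bicyclic system (with one nitrogen) with 10 sp² atoms and 10 π electrons from ring double bonds. 10 = 4(2)+2, so the system is aromatic and both rings count as aromatic (quinoline).
Ring D is planar and fully conjugated; 2 ring double bonds (4 π electrons) plus a heteroatom lone pair (2) give 6 π electrons. Since 6 = 4n+2 (n=1), ring D is aromatic (furan).
Ring E is fully conjugated (every ring atom contributes a p orbital); 3 ring double bonds give 6 π electrons. That satisfies 4n+2 with n=1, so ring E is aromatic (pyridine).
Ring F is fully conjugated (every ring atom contributes a p orbital); 2 ring double bonds (4 π electrons) plus a heteroatom lone pair (2) give 6 π electrons. 6 = 4(1)+2, so ring F is aromatic (pyrazole).
Aromatic: B, C, D, E, F. Total: 5.

5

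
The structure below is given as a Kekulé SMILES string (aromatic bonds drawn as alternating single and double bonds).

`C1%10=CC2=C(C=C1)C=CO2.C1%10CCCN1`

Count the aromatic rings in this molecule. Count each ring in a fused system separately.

2

The SMILES encodes a six-membered carbon ring with three alternating C=C double bonds, fused to a five-membered ring containing one oxygen and two C=C double bonds; a five-membered saturated ring of four carbons and one N–H nitrogen.
The fused 6/5-membered bicyclic (with one oxygen) is a single π system with 9 sp² atoms and 10 π electrons from ring double bonds plus a heteroatom lone pair. 10 = 4(2)+2, so the system is aromatic and both rings count as aromatic (benzofuran).
The 5-membered ring with one N–H has only sp³ atoms, so it is not fully conjugated — not aromatic (pyrrolidine).
2 of the 3 rings are aromatic. Total: 2.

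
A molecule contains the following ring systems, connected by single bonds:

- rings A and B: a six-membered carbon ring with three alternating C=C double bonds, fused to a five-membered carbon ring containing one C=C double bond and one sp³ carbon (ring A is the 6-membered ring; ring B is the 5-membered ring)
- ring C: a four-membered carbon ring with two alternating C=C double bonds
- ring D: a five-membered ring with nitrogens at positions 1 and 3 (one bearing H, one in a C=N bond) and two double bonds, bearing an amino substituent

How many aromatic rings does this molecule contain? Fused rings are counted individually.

Ring A has a continuous p-orbital overlap around the ring; 3 ring double bonds give 6 π electrons. 6 = 4(1)+2, so ring A is aromatic (benzene ring).
Ring B has one sp³ carbon, so it is not fully conjugated — not aromatic (cyclopentene ring).
Ring C has only sp² ring atoms; a planar conformation would have a fully conjugated π system of 4 electrons. But 4 = 4(1), which is 4n not 4n+2, so ring C is not aromatic (cyclobutadiene) — cyclobutadiene is antiaromatic and distorts to a rectangle.
Ring D is fully conjugated (every ring atom contributes a p orbital); 2 ring double bonds (4 π electrons) plus a heteroatom lone pair (2) give 6 π electrons. That satisfies 4n+2 with n=1, so ring D is aromatic (imidazole).
Aromatic: A, D. Total: 2.

2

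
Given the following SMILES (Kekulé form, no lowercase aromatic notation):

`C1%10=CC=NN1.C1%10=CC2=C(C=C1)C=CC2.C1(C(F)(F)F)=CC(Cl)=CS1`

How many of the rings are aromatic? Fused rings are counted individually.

3

The SMILES encodes a five-membered ring with two adjacent nitrogens (one bearing H, one in a double bond) and two double bonds; a six-membered carbon ring with three alternating C=C double bonds, fused to a five-membered carbon ring containing one C=C double bond and one sp³ carbon; a five-membered ring of four carbons and one sulfur, with two C=C double bonds.
The 5-membered ring with two adjacent nitrogens (one N–H, one =N–) is fully conjugated (every ring atom contributes a p orbital); 2 ring double bonds (4 π electrons) plus a heteroatom lone pair (2) give 6 π electrons. Since 6 = 4n+2 (n=1), it is aromatic (pyrazole).
The 6-membered ring is planar and fully conjugated; 3 ring double bonds give 6 π electrons. 6 = 4(1)+2, so it is aromatic (benzene ring).
The 5-membered ring has one sp³ carbon, so it is not fully conjugated — not aromatic (cyclopentene ring).
The 5-membered ring with one sulfur is planar and fully conjugated; 2 ring double bonds (4 π electrons) plus a heteroatom lone pair (2) give 6 π electrons. That satisfies 4n+2 with n=1, so it is aromatic (thiophene).
3 of the 4 rings are aromatic. Total: 3.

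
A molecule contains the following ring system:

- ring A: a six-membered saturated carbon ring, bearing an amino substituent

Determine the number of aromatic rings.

0

Ring A has only sp³ atoms, so it is not fully conjugated — not aromatic (cyclohexane).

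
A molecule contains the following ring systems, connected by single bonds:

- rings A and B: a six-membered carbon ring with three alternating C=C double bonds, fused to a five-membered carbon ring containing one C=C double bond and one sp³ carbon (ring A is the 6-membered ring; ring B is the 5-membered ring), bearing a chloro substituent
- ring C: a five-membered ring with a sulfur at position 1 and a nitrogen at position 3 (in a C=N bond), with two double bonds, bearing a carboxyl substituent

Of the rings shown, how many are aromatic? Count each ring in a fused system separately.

2

Ring A is planar and fully conjugated; 3 ring double bonds give 6 π electrons. 6 = 4(1)+2, so ring A is aromatic (benzene ring).
Ring B has one sp³ carbon, so it is not fully conjugated — not aromatic (cyclopentene ring).
Ring C is fully conjugated (every ring atom contributes a p orbital); 2 ring double bonds (4 π electrons) plus a heteroatom lone pair (2) give 6 π electrons. Since 6 = 4n+2 (n=1), ring C is aromatic (thiazole).
Aromatic: A, C. Total: 2.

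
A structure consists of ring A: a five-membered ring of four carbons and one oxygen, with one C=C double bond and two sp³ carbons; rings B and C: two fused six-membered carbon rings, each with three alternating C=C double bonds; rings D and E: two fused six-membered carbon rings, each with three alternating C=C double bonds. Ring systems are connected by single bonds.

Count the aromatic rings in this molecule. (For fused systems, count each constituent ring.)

Ring A has two sp³ carbons, so it is not fully conjugated — not aromatic (2,3-dihydrofuran).
Rings B and C form a fused bicyclic system with 10 sp² atoms and 10 π electrons from ring double bonds. 10 = 4(2)+2, so the system is aromatic and both rings count as aromatic (naphthalene).
Rings D and E form a fused bicyclic system with 10 sp² atoms and 10 π electrons from ring double bonds. 10 = 4(2)+2, so the system is aromatic and both rings count as aromatic (naphthalene).
Aromatic: B, C, D, E. Total: 4.

4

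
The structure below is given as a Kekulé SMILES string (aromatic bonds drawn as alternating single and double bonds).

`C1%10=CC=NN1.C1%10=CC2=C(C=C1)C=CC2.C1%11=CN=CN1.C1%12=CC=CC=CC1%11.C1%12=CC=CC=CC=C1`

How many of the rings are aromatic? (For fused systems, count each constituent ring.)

The SMILES encodes a five-membered ring with two adjacent nitrogens (one bearing H, one in a double bond) and two double bonds; a six-membered carbon ring with three alternating C=C double bonds, fused to a five-membered carbon ring containing one C=C double bond and one sp³ carbon; a five-membered ring with nitrogens at positions 1 and 3 (one bearing H, one in a C=N bond) and two double bonds; a seven-membered carbon ring with three C=C double bonds and one sp³ carbon; an eight-membered carbon ring with four alternating C=C double bonds.
The 5-membered ring with two adjacent nitrogens (one N–H, one =N–) is fully conjugated (every ring atom contributes a p orbital); 2 ring double bonds (4 π electrons) plus a heteroatom lone pair (2) give 6 π electrons. 6 = 4(1)+2, so it is aromatic (pyrazole).
The 6-membered ring is fully conjugated (every ring atom contributes a p orbital); 3 ring double bonds give 6 π electrons. That satisfies 4n+2 with n=1, so it is aromatic (benzene ring).
The 5-membered ring has one sp³ carbon, so it is not fully conjugated — not aromatic (cyclopentene ring).
The 5-membered ring with two nitrogens (one N–H, one =N–) is planar and fully conjugated; 2 ring double bonds (4 π electrons) plus a heteroatom lone pair (2) give 6 π electrons. 6 = 4(1)+2, so it is aromatic (imidazole).
The 7-membered ring has one sp³ carbon, so it is not fully conjugated — not aromatic (cycloheptatriene).
The 8-membered ring has only sp² ring atoms; a planar conformation would have a fully conjugated π system of 8 electrons. But 8 = 4(2), which is 4n not 4n+2, so it is not aromatic (cyclooctatetraene) — cyclooctatetraene distorts into a non-planar tub to avoid antiaromaticity.
3 of the 6 rings are aromatic. Total: 3.

3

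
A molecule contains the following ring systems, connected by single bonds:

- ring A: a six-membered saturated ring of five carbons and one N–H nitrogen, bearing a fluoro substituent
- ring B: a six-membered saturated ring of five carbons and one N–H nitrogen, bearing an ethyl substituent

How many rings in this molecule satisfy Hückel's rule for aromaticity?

Ring A has only sp³ atoms, so it is not fully conjugated — not aromatic (piperidine).
Ring B has only sp³ atoms, so it is not fully conjugated — not aromatic (piperidine).
No ring is aromatic. Total: 0.

0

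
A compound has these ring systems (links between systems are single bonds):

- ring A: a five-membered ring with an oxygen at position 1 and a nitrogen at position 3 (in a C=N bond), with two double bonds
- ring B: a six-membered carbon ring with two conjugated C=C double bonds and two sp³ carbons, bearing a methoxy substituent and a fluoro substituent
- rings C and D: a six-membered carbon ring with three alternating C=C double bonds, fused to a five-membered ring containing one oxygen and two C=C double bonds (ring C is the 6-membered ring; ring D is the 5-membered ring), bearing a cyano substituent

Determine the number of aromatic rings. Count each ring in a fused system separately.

3

Ring A is fully conjugated (every ring atom contributes a p orbital); 2 ring double bonds (4 π electrons) plus a heteroatom lone pair (2) give 6 π electrons. Since 6 = 4n+2 (n=1), ring A is aromatic (oxazole).
Ring B has two sp³ carbons, so it is not fully conjugated — not aromatic (1,3-cyclohexadiene).
Rings C and D form a fused bicyclic system (with one oxygen) with 9 sp² atoms and 10 π electrons from ring double bonds plus a heteroatom lone pair. 10 = 4(2)+2, so the system is aromatic and both rings count as aromatic (benzofuran).
Aromatic: A, C, D. Total: 3.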